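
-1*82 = -82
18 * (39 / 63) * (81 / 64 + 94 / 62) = 215241 / 6944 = 31.00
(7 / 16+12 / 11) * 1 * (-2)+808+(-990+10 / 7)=-113115 / 616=-183.63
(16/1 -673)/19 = -657/19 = -34.58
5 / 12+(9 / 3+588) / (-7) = -7057 / 84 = -84.01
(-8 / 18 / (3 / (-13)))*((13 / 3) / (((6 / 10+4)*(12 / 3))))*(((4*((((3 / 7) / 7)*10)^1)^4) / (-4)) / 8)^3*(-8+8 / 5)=69300562500000000 / 4406368321753027531223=0.00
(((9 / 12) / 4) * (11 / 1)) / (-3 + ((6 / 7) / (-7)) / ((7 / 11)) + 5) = 11319 / 9920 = 1.14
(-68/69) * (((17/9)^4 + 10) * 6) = -20281816/150903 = -134.40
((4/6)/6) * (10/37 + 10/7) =440/2331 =0.19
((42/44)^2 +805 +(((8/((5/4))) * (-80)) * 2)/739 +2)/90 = 57694963/6438168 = 8.96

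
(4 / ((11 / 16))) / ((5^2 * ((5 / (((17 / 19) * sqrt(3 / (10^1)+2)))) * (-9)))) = -544 * sqrt(230) / 1175625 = -0.01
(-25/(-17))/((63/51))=25/21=1.19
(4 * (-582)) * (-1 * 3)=6984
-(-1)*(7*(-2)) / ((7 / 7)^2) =-14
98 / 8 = 49 / 4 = 12.25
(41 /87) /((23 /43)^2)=75809 /46023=1.65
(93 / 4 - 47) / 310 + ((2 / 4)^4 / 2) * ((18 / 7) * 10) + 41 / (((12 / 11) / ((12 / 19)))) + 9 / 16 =1650935 / 65968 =25.03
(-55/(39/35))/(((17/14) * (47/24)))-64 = -880368/10387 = -84.76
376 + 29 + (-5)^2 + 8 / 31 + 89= 519.26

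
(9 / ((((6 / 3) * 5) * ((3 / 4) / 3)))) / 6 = 3 / 5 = 0.60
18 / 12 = 3 / 2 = 1.50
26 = 26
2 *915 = 1830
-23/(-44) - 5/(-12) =31/33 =0.94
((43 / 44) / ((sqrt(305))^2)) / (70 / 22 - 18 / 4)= -43 / 17690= -0.00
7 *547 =3829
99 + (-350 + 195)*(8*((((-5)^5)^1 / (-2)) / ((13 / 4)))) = -7748713 / 13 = -596054.85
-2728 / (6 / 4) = -5456 / 3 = -1818.67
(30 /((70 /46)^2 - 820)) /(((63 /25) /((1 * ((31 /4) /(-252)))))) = 409975 /915632424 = 0.00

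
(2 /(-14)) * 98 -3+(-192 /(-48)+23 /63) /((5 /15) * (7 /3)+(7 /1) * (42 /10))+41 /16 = -1086943 /76048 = -14.29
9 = 9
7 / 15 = 0.47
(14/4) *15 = 105/2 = 52.50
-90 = -90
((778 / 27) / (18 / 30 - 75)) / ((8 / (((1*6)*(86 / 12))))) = -2.08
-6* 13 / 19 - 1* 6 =-192 / 19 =-10.11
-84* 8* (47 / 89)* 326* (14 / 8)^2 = -354299.73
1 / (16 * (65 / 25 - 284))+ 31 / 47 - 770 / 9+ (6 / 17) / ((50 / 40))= -22829351557 / 269806320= -84.61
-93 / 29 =-3.21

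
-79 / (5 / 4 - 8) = 316 / 27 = 11.70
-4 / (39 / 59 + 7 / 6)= -1416 / 647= -2.19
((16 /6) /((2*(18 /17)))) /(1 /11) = 374 /27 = 13.85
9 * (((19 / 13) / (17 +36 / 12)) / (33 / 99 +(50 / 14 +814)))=0.00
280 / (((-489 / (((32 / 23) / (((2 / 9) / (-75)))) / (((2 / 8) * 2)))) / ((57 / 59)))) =519.51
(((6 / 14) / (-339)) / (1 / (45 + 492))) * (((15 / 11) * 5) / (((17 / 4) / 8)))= -1288800 / 147917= -8.71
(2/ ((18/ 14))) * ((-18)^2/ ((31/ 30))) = 15120/ 31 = 487.74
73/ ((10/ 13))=949/ 10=94.90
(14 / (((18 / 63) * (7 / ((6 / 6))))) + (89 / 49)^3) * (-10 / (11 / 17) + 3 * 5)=-7642560 / 1294139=-5.91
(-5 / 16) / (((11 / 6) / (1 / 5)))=-3 / 88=-0.03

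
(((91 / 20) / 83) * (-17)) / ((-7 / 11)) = 2431 / 1660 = 1.46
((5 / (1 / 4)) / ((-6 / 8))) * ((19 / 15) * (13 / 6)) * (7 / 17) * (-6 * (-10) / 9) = -276640 / 1377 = -200.90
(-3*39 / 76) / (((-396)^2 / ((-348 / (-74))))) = -377 / 8166048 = -0.00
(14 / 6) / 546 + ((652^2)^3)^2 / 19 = 1380978782844589831401606353271128083 / 4446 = 310611512110793934188395500000000.00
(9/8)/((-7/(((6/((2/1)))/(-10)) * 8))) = 27/70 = 0.39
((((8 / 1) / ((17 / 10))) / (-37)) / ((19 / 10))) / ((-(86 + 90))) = 50 / 131461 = 0.00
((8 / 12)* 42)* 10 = 280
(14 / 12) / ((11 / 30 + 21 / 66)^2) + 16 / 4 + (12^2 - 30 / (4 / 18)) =15.49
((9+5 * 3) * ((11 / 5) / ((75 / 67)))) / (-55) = -536 / 625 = -0.86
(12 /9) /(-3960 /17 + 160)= -17 /930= -0.02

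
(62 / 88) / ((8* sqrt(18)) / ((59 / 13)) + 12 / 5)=-539555 / 16008432 + 594425* sqrt(2) / 8004216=0.07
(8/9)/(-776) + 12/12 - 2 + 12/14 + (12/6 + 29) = 188561/6111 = 30.86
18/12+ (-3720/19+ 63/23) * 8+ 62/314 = -211686935/137218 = -1542.71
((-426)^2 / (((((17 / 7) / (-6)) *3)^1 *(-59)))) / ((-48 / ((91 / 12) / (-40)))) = 3211117 / 320960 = 10.00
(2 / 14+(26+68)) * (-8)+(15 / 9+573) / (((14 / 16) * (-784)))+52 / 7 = -768202 / 1029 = -746.55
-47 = -47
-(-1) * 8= 8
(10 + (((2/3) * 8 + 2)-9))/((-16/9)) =-75/16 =-4.69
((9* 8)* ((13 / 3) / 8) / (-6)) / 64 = -13 / 128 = -0.10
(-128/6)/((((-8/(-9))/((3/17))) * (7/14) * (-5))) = 144/85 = 1.69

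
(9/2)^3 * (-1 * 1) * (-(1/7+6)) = 31347/56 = 559.77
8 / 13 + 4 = 60 / 13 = 4.62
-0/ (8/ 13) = 0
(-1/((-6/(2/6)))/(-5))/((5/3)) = -1/150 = -0.01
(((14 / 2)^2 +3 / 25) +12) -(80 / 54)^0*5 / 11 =16683 / 275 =60.67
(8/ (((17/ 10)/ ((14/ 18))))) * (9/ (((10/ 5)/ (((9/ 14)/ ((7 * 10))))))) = 0.15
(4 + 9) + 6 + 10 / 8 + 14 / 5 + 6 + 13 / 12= 452 / 15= 30.13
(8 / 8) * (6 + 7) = 13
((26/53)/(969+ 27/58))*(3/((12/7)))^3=129311/47682192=0.00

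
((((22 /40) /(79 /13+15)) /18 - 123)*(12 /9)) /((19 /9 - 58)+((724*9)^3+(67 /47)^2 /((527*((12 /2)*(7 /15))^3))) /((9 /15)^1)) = -9689101446346546 /27241859595152484926167845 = -0.00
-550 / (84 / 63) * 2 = -825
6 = 6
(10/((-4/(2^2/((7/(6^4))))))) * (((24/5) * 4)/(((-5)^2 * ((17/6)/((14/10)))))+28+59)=-2406430944/14875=-161776.87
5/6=0.83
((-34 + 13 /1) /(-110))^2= 441 /12100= 0.04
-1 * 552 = -552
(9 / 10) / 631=9 / 6310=0.00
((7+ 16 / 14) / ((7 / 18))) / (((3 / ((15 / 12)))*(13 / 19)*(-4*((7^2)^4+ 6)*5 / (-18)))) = 29241 / 14688728236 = 0.00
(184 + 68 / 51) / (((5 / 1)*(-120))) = -139 / 450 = -0.31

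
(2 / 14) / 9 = 1 / 63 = 0.02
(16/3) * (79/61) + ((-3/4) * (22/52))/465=20373667/2949960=6.91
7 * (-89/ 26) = -623/ 26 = -23.96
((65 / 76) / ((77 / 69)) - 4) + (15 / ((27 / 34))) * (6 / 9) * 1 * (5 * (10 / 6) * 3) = 49231079 / 158004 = 311.58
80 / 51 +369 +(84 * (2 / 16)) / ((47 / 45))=380.62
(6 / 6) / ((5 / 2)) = 2 / 5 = 0.40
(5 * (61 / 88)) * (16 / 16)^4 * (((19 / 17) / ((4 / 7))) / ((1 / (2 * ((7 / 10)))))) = 56791 / 5984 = 9.49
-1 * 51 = -51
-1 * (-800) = 800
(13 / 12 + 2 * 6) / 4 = 157 / 48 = 3.27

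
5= 5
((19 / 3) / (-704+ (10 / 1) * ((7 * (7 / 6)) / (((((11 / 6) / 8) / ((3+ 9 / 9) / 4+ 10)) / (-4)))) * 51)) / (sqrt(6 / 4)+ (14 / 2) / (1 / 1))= -7 / 6002880+ sqrt(6) / 12005760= -0.00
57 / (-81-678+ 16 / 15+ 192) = -855 / 8489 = -0.10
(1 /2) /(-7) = -0.07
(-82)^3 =-551368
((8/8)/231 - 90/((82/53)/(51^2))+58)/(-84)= 358108144/198891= 1800.52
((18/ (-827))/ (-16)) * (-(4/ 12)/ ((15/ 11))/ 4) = -11/ 132320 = -0.00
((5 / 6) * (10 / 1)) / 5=5 / 3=1.67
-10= -10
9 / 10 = 0.90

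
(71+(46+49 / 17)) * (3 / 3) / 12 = 1019 / 102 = 9.99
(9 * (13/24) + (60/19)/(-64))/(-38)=-1467/11552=-0.13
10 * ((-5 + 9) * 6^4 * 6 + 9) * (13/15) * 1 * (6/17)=1617876/17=95169.18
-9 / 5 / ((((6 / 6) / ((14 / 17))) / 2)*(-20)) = 63 / 425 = 0.15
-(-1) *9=9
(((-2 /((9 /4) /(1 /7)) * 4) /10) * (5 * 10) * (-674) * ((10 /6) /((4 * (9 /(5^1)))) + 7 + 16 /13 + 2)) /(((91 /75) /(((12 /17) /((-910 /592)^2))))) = 138789155164160 /31475907099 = 4409.38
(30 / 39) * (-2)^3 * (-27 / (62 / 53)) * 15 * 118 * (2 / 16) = 12664350 / 403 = 31425.19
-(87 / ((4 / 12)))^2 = -68121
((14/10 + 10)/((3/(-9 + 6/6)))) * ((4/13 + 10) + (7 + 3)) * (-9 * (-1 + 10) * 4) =13001472/65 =200022.65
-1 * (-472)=472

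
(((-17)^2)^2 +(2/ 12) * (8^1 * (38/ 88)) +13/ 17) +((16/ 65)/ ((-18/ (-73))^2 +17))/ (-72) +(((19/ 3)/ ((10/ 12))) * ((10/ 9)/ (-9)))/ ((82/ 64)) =306526327785705961/ 3670024264335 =83521.61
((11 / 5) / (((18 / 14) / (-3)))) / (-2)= 77 / 30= 2.57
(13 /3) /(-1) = -13 /3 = -4.33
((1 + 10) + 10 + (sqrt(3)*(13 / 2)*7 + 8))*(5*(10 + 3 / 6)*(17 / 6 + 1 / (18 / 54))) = 35525 / 4 + 111475*sqrt(3) / 8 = 33016.30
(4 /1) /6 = 0.67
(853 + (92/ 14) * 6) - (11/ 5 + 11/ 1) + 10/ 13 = 400399/ 455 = 880.00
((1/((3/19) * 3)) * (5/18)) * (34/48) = 1615/3888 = 0.42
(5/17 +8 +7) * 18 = 4680/17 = 275.29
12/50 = 6/25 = 0.24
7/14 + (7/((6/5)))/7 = 1.33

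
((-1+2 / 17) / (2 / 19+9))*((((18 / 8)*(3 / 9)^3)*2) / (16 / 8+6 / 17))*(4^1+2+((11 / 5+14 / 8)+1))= -4161 / 55360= -0.08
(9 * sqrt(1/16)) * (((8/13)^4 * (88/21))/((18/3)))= 45056/199927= 0.23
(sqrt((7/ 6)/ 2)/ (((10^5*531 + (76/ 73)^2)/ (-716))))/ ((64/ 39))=-12400583*sqrt(21)/ 9055036984832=-0.00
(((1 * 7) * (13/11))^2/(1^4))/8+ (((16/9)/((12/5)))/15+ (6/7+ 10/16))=2767957/274428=10.09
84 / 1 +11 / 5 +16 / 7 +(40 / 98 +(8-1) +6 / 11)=259904 / 2695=96.44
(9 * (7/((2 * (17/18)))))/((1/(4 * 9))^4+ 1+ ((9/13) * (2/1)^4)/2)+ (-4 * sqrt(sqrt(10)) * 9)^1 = 1768635648/346720763-36 * 10^(1/4) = -58.92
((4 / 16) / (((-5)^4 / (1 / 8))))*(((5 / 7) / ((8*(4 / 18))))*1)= 9 / 448000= 0.00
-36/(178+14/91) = -0.20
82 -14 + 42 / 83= 5686 / 83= 68.51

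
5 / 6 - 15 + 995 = 5885 / 6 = 980.83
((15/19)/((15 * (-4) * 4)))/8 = -0.00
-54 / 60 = -9 / 10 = -0.90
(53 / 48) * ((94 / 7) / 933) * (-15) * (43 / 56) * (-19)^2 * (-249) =16047134095 / 975296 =16453.60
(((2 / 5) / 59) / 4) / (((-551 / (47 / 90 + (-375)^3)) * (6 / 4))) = 4746093703 / 43887150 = 108.14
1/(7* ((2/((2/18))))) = 1/126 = 0.01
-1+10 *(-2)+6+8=-7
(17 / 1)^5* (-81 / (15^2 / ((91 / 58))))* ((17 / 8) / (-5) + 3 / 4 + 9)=-433747855359 / 58000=-7478411.30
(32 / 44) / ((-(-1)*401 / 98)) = 784 / 4411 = 0.18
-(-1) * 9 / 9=1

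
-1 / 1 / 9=-1 / 9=-0.11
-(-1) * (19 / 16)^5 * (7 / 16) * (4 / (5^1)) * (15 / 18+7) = 814636571 / 125829120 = 6.47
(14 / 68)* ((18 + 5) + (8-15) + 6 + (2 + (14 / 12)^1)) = 1057 / 204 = 5.18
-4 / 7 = -0.57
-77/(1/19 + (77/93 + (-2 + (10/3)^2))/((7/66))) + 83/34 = 63878453/39432010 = 1.62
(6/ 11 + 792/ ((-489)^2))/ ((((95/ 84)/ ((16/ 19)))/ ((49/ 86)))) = 0.23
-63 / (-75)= 21 / 25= 0.84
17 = 17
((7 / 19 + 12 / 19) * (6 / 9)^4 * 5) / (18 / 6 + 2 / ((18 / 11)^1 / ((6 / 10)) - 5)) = 2000 / 4293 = 0.47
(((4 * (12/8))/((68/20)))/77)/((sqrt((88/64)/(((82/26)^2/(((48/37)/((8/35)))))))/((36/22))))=2952 * sqrt(42735)/14413399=0.04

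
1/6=0.17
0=0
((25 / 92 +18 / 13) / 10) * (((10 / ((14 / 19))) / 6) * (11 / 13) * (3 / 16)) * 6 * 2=0.71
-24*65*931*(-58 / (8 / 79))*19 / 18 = 2634157435 / 3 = 878052478.33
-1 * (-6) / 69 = 2 / 23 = 0.09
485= 485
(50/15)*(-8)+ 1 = -77/3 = -25.67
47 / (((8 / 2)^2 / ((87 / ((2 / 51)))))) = 208539 / 32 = 6516.84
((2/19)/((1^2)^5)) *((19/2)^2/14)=19/28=0.68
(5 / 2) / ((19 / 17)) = 85 / 38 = 2.24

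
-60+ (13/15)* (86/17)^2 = -163952/4335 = -37.82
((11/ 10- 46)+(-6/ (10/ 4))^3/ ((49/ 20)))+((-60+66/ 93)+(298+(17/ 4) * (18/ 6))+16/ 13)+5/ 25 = 202.35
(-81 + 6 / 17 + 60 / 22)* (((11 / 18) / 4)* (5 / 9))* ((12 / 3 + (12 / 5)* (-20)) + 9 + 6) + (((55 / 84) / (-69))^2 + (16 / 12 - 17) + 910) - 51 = 591152044535 / 571091472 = 1035.13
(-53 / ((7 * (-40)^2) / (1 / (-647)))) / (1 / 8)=53 / 905800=0.00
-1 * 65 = -65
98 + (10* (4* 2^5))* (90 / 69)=40654 / 23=1767.57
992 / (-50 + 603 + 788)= 992 / 1341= 0.74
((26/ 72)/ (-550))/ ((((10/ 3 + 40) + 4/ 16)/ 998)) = -6487/ 431475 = -0.02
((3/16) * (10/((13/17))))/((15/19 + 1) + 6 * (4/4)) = 4845/15392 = 0.31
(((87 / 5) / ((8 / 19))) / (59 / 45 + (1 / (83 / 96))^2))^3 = 3797.03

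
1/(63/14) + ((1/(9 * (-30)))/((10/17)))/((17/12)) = 49/225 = 0.22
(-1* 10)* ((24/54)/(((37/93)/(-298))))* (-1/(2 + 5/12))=-1478080/1073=-1377.52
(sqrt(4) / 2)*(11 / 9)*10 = 110 / 9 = 12.22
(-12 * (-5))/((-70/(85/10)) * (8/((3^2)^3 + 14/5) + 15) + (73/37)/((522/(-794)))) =-36041662260/76060206643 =-0.47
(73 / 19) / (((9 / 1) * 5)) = 0.09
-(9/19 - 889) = 16882/19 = 888.53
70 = 70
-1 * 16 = -16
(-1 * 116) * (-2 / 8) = 29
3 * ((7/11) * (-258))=-5418/11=-492.55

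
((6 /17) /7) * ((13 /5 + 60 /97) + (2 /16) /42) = 524981 /3232040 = 0.16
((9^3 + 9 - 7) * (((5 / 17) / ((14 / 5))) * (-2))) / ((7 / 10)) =-10750 / 49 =-219.39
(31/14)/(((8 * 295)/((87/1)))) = 0.08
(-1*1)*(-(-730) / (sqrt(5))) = -146*sqrt(5) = -326.47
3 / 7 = 0.43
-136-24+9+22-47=-176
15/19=0.79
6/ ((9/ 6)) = 4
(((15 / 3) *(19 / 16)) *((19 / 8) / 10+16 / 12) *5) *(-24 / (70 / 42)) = -21489 / 32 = -671.53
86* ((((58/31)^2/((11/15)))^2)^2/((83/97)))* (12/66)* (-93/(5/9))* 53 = -30956994878492854597248000/367767523260824863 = -84175444.87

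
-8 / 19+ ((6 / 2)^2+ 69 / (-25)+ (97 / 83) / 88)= 20234331 / 3469400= 5.83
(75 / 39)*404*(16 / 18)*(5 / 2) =202000 / 117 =1726.50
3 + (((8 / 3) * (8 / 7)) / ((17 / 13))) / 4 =3.58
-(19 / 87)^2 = -361 / 7569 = -0.05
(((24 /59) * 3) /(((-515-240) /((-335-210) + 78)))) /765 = 3736 /3786325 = 0.00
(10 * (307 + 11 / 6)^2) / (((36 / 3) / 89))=1527956005 / 216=7073870.39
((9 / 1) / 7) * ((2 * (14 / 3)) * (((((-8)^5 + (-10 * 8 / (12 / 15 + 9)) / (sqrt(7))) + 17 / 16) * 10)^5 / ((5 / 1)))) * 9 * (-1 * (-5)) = -944003058955199150533326351379967264915625 / 2314037239808-225075150064154906056079859362016796875 * sqrt(7) / 3100448333024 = -408138422407176454961834400000.00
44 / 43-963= -41365 / 43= -961.98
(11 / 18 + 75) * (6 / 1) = 1361 / 3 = 453.67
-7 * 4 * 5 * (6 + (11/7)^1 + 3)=-1480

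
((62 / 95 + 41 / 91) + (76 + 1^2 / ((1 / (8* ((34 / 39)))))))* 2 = 168.16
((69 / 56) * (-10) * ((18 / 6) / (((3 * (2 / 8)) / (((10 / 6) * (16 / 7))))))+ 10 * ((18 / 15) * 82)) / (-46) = -19508 / 1127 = -17.31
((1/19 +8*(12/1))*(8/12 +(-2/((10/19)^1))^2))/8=82709/456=181.38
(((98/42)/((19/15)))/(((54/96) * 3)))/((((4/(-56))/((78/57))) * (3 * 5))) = -40768/29241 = -1.39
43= 43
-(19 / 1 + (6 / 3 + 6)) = -27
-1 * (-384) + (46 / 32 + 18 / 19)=117461 / 304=386.38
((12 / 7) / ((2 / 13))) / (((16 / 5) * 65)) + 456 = 25539 / 56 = 456.05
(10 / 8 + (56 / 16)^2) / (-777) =-9 / 518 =-0.02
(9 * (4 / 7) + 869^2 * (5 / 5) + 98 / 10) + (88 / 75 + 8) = 396472186 / 525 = 755185.12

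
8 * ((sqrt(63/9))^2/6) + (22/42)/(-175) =34289/3675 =9.33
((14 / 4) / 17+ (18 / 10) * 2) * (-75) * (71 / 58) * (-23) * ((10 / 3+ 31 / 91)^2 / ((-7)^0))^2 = 314496111749143715 / 214776777852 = 1464292.90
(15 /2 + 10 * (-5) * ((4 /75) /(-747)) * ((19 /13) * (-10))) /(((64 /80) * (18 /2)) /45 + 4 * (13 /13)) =10848875 /6059664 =1.79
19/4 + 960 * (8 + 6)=13444.75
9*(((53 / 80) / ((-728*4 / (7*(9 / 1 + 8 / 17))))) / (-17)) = 76797 / 9617920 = 0.01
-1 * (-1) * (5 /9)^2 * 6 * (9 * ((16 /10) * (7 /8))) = 70 /3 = 23.33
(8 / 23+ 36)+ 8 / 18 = 7616 / 207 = 36.79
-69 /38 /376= -69 /14288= -0.00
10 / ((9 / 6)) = 20 / 3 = 6.67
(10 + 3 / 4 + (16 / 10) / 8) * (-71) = -777.45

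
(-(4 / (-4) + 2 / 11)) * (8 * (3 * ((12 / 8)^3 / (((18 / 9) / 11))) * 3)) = 2187 / 2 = 1093.50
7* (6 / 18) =7 / 3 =2.33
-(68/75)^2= -4624/5625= -0.82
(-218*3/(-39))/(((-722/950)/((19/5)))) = -1090/13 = -83.85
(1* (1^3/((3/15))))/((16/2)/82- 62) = -205/2538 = -0.08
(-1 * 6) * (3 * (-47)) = 846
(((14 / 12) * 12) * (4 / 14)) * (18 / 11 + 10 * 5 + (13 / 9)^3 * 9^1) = 280700 / 891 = 315.04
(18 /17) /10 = 9 /85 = 0.11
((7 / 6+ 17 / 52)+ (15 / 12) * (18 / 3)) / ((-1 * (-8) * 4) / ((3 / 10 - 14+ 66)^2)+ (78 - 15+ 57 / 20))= 83426345 / 610946349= 0.14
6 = 6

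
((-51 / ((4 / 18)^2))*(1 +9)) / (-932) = 20655 / 1864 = 11.08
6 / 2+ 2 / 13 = 41 / 13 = 3.15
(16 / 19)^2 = 256 / 361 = 0.71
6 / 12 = 1 / 2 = 0.50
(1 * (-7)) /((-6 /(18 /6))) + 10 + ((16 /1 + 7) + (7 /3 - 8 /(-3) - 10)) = 63 /2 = 31.50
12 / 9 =4 / 3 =1.33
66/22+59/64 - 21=-1093/64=-17.08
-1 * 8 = -8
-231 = -231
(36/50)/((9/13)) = 26/25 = 1.04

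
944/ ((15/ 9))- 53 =2567/ 5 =513.40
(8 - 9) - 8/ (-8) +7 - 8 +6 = 5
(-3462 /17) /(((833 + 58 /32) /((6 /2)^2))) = -498528 /227069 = -2.20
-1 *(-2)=2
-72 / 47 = -1.53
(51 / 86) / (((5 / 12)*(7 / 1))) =306 / 1505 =0.20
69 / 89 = 0.78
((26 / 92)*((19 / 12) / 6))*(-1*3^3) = -741 / 368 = -2.01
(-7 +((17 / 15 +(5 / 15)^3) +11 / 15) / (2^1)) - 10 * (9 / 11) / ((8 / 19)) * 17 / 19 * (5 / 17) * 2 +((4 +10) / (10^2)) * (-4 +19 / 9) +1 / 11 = -244267 / 14850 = -16.45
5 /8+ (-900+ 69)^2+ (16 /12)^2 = 49720565 /72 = 690563.40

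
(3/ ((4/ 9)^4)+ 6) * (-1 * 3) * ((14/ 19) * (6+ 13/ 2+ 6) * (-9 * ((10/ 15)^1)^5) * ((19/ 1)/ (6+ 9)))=1831907/ 360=5088.63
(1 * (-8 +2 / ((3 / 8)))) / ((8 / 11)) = -11 / 3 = -3.67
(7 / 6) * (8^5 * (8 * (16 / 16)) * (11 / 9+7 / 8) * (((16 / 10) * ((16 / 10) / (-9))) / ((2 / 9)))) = -554172416 / 675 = -820996.17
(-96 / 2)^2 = 2304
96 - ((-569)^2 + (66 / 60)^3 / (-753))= -243719743669 / 753000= -323665.00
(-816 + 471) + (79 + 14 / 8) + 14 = -250.25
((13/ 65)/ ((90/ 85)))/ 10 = 17/ 900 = 0.02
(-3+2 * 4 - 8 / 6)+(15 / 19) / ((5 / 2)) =227 / 57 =3.98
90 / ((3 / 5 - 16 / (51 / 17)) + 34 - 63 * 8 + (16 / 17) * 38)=-22950 / 111937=-0.21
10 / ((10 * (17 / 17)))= 1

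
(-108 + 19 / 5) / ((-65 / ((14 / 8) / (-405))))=-3647 / 526500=-0.01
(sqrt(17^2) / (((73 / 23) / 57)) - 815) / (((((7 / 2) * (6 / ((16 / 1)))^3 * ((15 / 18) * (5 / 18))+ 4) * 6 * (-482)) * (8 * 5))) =4762624 / 4369837305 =0.00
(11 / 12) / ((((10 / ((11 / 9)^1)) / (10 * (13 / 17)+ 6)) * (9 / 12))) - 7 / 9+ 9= 70646 / 6885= 10.26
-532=-532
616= 616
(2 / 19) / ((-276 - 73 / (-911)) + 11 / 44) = -7288 / 19086279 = -0.00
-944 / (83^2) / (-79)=944 / 544231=0.00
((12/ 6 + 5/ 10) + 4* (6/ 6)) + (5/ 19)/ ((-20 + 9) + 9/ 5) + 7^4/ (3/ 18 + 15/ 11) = 1575.44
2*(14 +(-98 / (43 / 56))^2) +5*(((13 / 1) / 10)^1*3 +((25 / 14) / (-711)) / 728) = 437139426629011 / 13398800688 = 32625.27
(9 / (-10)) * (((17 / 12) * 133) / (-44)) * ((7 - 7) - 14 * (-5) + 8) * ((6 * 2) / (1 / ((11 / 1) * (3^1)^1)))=119041.65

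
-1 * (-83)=83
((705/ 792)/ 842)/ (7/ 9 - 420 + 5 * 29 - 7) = -0.00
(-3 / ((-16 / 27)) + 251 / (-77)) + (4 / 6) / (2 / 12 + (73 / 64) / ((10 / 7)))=5692473 / 2282896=2.49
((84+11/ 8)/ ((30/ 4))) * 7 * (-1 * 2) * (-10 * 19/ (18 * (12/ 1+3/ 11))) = 999229/ 7290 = 137.07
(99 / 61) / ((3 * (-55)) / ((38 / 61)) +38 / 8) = -7524 / 1205909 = -0.01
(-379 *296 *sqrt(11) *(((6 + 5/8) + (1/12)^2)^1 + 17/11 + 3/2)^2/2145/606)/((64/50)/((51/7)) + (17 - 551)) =280083489251155 *sqrt(11)/18498544741961856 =0.05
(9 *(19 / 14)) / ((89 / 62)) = 5301 / 623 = 8.51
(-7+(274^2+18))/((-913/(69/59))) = -5181003/53867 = -96.18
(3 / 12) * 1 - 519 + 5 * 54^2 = 56245 / 4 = 14061.25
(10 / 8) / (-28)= -5 / 112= -0.04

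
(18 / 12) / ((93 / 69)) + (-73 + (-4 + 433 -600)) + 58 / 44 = -82375 / 341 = -241.57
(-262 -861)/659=-1123/659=-1.70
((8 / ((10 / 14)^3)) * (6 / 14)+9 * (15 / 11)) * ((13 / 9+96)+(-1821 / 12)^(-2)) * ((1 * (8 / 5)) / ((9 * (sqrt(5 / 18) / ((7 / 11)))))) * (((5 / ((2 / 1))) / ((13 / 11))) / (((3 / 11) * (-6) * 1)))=-44953187793206 * sqrt(10) / 242485498125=-586.24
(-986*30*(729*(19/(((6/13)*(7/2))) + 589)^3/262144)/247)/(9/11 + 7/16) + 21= -26667790010409/463736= -57506404.53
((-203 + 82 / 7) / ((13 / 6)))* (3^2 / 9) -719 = -5651 / 7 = -807.29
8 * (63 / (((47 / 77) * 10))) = 19404 / 235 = 82.57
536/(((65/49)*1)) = 26264/65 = 404.06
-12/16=-3/4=-0.75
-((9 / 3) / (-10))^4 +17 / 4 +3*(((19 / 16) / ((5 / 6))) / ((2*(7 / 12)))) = 553433 / 70000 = 7.91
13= 13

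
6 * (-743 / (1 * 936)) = -743 / 156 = -4.76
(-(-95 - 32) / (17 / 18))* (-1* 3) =-403.41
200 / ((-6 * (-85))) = 20 / 51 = 0.39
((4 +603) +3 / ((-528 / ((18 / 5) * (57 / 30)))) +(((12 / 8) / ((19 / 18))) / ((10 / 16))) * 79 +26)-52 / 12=202708813 / 250800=808.25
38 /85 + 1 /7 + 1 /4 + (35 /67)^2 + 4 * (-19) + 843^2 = 710574.11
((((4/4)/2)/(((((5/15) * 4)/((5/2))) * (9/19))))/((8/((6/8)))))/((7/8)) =95/448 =0.21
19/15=1.27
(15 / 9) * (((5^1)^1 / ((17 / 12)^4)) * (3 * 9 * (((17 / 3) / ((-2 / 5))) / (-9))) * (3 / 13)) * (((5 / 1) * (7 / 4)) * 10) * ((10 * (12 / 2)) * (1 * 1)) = 6804000000 / 63869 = 106530.55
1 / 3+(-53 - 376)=-1286 / 3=-428.67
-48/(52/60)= -720/13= -55.38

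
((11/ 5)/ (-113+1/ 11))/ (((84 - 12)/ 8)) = -121/ 55890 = -0.00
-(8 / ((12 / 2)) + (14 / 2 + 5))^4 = -2560000 / 81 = -31604.94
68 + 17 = 85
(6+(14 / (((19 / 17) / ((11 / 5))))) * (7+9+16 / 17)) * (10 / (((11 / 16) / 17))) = 116926.16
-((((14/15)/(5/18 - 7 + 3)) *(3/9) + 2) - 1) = -307/335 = -0.92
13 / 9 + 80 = 733 / 9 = 81.44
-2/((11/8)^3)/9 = -1024/11979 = -0.09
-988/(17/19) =-18772/17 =-1104.24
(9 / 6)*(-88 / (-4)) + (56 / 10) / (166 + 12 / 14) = 48229 / 1460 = 33.03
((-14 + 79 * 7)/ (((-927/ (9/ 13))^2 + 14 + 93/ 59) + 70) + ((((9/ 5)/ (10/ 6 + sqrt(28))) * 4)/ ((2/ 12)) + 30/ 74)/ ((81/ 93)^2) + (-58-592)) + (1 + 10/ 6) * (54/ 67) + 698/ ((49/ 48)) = 15376 * sqrt(7)/ 3405 + 3308790694742439701/ 101260622213598204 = 44.62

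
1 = 1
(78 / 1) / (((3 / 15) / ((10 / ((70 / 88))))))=34320 / 7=4902.86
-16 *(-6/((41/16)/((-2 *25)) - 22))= -76800/17641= -4.35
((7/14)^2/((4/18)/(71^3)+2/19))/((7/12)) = 183608343/45097052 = 4.07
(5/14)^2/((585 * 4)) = 5/91728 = 0.00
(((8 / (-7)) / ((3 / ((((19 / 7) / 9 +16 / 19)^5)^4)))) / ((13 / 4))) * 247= -424.49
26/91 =2/7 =0.29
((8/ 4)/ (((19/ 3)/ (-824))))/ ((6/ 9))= -7416/ 19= -390.32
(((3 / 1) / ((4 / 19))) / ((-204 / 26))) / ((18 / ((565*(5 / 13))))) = -53675 / 2448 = -21.93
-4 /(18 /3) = -2 /3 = -0.67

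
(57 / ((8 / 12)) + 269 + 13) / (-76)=-735 / 152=-4.84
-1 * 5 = -5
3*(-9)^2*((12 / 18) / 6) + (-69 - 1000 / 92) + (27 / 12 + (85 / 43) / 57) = -11406487 / 225492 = -50.58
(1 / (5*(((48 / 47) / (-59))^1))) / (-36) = 2773 / 8640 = 0.32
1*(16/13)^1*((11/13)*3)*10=5280/169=31.24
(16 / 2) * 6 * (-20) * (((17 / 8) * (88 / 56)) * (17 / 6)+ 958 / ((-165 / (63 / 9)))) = 2304908 / 77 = 29933.87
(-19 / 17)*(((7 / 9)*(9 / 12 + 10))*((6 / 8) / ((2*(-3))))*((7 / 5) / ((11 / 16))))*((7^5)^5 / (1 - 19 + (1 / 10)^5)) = -536870000510075068740066310000 / 3029398317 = -177220010157573170903.71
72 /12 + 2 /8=25 /4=6.25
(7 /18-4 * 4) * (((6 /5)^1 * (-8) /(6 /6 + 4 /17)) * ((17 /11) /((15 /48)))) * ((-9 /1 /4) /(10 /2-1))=-649672 /1925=-337.49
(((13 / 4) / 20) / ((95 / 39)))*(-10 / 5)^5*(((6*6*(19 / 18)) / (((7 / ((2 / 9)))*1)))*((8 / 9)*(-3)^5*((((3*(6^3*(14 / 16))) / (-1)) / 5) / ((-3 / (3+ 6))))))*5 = 23654592 / 25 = 946183.68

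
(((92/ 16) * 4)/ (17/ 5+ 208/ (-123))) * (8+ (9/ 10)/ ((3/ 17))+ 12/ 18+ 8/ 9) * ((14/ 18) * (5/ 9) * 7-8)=-501258251/ 510786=-981.35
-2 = -2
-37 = -37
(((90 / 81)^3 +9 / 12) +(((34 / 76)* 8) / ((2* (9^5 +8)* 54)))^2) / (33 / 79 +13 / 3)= 0.45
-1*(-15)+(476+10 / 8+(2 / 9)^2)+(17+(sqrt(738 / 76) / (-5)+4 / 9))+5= 166777 / 324-3*sqrt(1558) / 190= 514.12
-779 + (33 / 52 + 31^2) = 9497 / 52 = 182.63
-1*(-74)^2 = -5476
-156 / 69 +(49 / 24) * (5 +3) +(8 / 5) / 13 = 63667 / 4485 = 14.20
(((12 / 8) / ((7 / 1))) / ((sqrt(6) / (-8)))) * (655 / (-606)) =0.76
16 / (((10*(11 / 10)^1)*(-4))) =-4 / 11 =-0.36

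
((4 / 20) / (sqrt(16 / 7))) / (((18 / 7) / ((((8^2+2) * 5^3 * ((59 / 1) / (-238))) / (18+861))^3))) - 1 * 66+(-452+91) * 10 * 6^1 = -21726 - 106781034765625 * sqrt(7) / 435991679921448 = -21726.65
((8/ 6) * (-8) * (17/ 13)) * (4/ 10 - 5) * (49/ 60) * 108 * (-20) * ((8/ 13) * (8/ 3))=-185740.27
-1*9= -9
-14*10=-140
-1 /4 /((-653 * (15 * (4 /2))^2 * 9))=0.00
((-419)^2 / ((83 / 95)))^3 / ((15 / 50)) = 46393266698865745223750 / 1715361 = 27045774445650650.34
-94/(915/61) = -94/15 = -6.27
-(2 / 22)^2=-1 / 121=-0.01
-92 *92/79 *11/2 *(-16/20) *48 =8937984/395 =22627.81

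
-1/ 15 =-0.07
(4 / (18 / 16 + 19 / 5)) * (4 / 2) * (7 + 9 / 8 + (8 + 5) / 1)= 6760 / 197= 34.31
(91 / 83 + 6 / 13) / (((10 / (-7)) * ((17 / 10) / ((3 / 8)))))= -35301 / 146744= -0.24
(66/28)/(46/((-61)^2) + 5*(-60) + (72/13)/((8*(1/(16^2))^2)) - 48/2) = 1596309/30506879900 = 0.00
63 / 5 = 12.60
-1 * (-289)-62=227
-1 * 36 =-36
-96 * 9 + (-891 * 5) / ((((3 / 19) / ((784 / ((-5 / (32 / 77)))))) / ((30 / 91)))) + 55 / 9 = 70816747 / 117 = 605271.34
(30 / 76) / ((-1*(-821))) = 15 / 31198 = 0.00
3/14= 0.21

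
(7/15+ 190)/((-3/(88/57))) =-251416/2565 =-98.02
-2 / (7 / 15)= -30 / 7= -4.29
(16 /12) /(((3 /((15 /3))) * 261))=20 /2349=0.01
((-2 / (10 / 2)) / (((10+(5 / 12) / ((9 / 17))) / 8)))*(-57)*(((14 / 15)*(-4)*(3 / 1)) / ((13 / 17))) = -93768192 / 378625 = -247.65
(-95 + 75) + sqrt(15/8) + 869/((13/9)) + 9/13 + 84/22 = sqrt(30)/4 + 83816/143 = 587.50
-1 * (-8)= 8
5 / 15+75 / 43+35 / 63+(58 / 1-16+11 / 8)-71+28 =9313 / 3096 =3.01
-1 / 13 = -0.08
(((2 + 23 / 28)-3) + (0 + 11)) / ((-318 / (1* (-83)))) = 8383 / 2968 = 2.82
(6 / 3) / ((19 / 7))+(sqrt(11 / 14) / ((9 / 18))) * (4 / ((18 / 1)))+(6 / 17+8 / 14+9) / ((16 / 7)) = 2 * sqrt(154) / 63+26247 / 5168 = 5.47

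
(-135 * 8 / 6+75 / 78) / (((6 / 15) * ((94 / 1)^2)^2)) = -23275 / 4059894592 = -0.00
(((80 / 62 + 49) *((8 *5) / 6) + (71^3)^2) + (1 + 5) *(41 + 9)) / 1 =11913326463733 / 93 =128100284556.27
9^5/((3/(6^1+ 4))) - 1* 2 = 196828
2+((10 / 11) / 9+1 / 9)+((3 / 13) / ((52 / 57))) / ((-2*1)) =93053 / 44616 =2.09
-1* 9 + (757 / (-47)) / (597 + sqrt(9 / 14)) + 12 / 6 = -549314633 / 78172233 + 757* sqrt(14) / 78172233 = -7.03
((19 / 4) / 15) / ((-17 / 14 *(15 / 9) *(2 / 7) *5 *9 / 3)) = -931 / 25500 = -0.04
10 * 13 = 130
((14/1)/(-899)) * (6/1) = -84/899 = -0.09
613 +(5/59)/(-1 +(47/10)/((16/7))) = 6113023/9971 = 613.08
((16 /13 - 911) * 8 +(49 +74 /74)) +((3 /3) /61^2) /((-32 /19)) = -11188719799 /1547936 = -7228.15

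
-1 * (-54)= 54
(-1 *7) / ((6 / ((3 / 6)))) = -7 / 12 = -0.58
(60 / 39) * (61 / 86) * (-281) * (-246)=42166860 / 559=75432.67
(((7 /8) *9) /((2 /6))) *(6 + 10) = 378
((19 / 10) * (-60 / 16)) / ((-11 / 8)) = 57 / 11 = 5.18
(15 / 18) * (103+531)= 1585 / 3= 528.33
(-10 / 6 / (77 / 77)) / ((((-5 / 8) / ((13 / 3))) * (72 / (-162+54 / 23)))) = -1768 / 69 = -25.62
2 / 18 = 1 / 9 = 0.11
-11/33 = -1/3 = -0.33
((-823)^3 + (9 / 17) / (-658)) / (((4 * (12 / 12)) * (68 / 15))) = -93533154085065 / 3042592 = -30741273.92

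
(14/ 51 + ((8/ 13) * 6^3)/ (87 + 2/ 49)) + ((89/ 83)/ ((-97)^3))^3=2214530278388711816329968764603/ 1229171407833065619586370514405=1.80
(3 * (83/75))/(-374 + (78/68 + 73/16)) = -22576/2504375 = -0.01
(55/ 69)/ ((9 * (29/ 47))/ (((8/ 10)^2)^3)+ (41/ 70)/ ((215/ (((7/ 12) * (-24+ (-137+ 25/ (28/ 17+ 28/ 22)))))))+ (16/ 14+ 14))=3107360256000/ 140668533895619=0.02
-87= -87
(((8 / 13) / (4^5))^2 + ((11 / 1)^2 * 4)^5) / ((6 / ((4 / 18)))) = 73541663977482747905 / 74760192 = 983700844126.81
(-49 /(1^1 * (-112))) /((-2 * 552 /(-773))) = 5411 /17664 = 0.31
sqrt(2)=1.41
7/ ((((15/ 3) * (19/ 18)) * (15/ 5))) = 42/ 95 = 0.44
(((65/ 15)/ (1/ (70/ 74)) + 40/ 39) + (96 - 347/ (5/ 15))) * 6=-2712480/ 481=-5639.25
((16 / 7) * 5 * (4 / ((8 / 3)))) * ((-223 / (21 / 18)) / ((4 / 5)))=-200700 / 49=-4095.92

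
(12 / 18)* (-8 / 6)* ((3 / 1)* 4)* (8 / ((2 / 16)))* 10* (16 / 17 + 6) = -2416640 / 51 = -47385.10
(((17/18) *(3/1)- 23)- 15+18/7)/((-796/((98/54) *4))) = 9583/32238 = 0.30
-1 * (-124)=124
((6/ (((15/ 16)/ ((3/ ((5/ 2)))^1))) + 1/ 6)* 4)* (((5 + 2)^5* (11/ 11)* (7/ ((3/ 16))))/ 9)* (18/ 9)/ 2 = 4431131936/ 2025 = 2188213.30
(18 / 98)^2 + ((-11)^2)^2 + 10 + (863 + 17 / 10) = 372532767 / 24010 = 15515.73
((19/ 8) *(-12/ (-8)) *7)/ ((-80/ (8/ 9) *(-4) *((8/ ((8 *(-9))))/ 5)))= -399/ 128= -3.12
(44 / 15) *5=44 / 3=14.67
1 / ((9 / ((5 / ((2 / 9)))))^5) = 3125 / 32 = 97.66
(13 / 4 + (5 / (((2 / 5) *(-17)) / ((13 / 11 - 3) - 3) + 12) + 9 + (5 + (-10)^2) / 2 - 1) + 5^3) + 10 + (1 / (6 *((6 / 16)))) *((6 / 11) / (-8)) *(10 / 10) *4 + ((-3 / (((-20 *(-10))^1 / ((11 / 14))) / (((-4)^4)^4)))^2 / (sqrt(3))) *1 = 46678613 / 234564 + 26156906635767840768 *sqrt(3) / 30625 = 1479349918758906.39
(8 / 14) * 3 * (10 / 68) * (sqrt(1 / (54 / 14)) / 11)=0.01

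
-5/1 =-5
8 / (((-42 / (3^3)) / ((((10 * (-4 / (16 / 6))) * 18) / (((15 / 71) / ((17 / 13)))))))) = 782136 / 91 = 8594.90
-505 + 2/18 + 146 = -3230/9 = -358.89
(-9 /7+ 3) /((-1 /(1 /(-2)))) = 6 /7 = 0.86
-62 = -62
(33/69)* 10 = 110/23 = 4.78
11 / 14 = 0.79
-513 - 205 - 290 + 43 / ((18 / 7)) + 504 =-487.28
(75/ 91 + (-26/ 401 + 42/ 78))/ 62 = 23679/ 1131221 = 0.02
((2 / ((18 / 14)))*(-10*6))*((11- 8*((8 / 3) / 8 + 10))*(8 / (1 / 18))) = 963200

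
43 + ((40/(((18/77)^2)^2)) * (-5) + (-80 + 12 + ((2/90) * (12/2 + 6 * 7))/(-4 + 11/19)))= -285726404071/4264650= -66998.79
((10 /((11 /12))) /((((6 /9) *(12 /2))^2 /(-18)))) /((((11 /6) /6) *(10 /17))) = -8262 /121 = -68.28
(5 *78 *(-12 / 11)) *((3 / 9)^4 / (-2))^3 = 0.00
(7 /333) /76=7 /25308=0.00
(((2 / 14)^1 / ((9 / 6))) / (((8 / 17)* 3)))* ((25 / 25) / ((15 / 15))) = 17 / 252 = 0.07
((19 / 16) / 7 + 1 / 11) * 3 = 963 / 1232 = 0.78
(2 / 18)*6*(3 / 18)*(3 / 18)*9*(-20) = -10 / 3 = -3.33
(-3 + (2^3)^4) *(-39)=-159627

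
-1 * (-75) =75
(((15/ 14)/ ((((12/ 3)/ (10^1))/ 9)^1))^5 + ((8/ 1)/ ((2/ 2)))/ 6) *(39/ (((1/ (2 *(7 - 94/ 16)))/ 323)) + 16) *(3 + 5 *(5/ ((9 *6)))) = 8917364706842135066743/ 11152318464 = 799597387361.89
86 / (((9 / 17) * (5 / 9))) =292.40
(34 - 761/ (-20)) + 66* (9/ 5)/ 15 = 7997/ 100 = 79.97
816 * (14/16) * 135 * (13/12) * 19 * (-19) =-75393045/2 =-37696522.50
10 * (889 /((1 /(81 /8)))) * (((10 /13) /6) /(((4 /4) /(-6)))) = -1800225 /26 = -69239.42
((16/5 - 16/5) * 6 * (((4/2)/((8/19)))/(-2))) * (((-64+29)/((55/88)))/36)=0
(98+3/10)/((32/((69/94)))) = 67827/30080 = 2.25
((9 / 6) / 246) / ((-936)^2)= 1 / 143679744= 0.00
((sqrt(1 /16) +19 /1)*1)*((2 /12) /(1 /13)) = 1001 /24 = 41.71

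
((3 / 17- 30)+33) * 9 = 486 / 17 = 28.59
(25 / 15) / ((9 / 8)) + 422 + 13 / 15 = 57287 / 135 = 424.35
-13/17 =-0.76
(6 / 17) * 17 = 6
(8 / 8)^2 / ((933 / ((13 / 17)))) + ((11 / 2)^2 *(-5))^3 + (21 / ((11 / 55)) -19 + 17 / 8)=-3512251670753 / 1015104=-3459991.95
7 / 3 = 2.33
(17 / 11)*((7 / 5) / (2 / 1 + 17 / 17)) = 0.72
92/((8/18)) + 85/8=217.62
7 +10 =17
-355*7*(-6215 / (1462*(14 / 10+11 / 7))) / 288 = 540549625 / 43789824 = 12.34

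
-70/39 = -1.79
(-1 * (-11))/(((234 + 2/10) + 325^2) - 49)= 55/529051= 0.00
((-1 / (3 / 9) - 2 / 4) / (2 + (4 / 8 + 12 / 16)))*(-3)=42 / 13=3.23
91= 91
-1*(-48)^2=-2304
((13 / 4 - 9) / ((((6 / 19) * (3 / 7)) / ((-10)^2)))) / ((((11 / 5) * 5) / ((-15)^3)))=28678125 / 22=1303551.14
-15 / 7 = -2.14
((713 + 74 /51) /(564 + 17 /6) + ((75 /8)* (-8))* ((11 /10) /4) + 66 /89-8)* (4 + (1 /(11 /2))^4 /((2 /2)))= -16050255307385 /150676768066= -106.52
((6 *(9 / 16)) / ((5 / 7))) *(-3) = -567 / 40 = -14.18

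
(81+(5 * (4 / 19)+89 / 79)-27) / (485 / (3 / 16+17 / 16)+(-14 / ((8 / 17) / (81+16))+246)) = -337300 / 13519507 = -0.02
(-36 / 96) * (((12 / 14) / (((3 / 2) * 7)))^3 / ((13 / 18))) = -432 / 1529437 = -0.00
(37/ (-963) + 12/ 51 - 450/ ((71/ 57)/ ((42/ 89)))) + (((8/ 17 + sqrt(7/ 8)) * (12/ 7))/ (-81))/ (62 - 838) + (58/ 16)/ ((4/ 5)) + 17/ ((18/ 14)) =-1028573759911727/ 6743177181216 + sqrt(14)/ 146664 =-152.54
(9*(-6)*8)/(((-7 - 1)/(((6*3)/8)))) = 243/2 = 121.50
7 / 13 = 0.54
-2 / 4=-1 / 2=-0.50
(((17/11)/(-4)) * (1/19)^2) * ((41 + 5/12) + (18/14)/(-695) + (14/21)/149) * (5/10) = -107455113/4848030880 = -0.02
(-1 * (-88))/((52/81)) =1782/13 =137.08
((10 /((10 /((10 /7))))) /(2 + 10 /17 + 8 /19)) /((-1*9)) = -1615 /30618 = -0.05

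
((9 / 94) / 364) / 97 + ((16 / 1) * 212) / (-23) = -11257884977 / 76335896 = -147.48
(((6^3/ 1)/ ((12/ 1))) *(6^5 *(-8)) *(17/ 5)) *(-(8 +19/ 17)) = 34712064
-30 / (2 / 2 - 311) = 3 / 31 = 0.10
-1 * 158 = -158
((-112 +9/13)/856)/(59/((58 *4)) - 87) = 0.00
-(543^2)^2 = -86935932801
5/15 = 0.33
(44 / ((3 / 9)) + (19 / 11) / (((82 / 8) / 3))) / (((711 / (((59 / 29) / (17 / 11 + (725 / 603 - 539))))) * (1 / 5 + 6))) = -0.00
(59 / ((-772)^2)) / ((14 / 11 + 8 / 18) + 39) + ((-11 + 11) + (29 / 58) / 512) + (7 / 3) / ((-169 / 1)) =-999964410491 / 77953448481792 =-0.01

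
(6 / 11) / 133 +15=21951 / 1463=15.00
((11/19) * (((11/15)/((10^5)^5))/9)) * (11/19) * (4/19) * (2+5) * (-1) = -9317/2314912500000000000000000000000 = -0.00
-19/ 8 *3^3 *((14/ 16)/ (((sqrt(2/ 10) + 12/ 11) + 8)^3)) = -150447532764375/ 1985515110055024 + 39463681627755 *sqrt(5)/ 7942060440220096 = -0.06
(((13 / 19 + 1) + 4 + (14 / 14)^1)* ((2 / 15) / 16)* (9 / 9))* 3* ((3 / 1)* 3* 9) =10287 / 760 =13.54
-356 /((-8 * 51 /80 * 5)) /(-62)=-356 /1581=-0.23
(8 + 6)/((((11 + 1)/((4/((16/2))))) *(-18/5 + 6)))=35/144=0.24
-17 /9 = -1.89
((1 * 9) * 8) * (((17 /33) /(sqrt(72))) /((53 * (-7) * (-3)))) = 0.00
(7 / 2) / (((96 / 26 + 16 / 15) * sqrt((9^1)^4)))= 455 / 50112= 0.01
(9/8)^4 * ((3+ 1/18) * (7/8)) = 280665/65536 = 4.28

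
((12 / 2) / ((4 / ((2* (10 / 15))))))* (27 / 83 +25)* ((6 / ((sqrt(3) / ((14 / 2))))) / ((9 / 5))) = 294280* sqrt(3) / 747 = 682.34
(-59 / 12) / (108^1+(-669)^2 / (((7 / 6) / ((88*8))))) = -413 / 22685981040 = -0.00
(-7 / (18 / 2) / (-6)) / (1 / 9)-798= -4781 / 6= -796.83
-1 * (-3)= 3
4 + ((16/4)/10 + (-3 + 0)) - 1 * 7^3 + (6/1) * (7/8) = -6727/20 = -336.35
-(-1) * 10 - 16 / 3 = 14 / 3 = 4.67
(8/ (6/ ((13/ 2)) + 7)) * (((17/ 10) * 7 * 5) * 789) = 4882332/ 103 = 47401.28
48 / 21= 16 / 7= 2.29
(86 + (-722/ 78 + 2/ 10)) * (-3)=-230.83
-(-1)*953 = 953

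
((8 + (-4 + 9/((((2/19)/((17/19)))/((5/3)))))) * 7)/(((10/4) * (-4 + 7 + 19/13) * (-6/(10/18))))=-23933/3132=-7.64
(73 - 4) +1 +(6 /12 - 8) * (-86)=715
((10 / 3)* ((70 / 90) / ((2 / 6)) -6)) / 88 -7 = -257 / 36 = -7.14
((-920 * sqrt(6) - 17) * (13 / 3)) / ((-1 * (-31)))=-11960 * sqrt(6) / 93 - 221 / 93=-317.39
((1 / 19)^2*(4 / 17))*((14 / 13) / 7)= 8 / 79781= 0.00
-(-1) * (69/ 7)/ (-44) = -69/ 308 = -0.22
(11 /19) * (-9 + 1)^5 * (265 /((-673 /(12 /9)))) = 382074880 /38361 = 9959.98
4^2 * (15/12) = 20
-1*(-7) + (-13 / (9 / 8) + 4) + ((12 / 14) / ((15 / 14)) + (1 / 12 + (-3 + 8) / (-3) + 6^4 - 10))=231239 / 180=1284.66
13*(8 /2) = 52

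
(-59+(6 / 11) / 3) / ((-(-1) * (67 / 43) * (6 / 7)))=-194747 / 4422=-44.04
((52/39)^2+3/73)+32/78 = 19039/8541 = 2.23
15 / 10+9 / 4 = 15 / 4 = 3.75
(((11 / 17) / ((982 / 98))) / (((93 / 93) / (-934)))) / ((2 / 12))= -3020556 / 8347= -361.87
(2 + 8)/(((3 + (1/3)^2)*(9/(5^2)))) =125/14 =8.93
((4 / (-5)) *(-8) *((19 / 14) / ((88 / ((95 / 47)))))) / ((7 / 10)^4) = 7220000 / 8689219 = 0.83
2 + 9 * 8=74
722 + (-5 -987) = -270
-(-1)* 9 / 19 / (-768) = -3 / 4864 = -0.00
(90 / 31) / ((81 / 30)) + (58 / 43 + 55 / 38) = 588317 / 151962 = 3.87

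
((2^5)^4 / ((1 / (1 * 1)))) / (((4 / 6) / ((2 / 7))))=3145728 / 7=449389.71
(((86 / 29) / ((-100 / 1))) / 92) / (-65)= 43 / 8671000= 0.00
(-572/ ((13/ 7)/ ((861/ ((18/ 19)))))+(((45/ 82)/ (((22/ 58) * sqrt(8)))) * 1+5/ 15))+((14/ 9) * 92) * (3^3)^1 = -828169/ 3+1305 * sqrt(2)/ 3608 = -276055.82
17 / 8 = 2.12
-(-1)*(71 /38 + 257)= 9837 /38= 258.87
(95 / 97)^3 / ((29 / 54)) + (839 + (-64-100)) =17911872225 / 26467517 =676.75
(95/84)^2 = 9025/7056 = 1.28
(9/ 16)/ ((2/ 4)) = 9/ 8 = 1.12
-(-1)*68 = 68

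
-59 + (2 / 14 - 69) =-895 / 7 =-127.86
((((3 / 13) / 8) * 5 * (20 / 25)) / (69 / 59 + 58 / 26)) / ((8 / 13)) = 2301 / 41728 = 0.06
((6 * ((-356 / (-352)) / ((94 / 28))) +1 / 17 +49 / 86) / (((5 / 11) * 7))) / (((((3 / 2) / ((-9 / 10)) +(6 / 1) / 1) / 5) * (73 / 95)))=262394085 / 228233551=1.15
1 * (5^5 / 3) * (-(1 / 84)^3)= -3125 / 1778112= -0.00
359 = 359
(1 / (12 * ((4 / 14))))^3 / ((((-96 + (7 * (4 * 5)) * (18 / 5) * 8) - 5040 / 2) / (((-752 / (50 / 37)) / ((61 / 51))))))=-10140109 / 1243814400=-0.01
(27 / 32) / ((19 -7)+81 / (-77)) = 693 / 8992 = 0.08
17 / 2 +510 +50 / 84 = 10901 / 21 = 519.10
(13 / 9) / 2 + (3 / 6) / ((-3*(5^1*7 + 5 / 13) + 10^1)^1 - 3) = 8320 / 11601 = 0.72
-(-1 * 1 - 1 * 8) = 9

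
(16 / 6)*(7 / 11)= 56 / 33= 1.70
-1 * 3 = -3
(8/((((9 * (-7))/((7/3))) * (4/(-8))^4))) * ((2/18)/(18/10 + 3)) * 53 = -4240/729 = -5.82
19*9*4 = 684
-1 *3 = -3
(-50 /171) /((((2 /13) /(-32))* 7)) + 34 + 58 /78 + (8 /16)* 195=4386085 /31122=140.93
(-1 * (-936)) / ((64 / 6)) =351 / 4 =87.75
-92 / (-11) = 92 / 11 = 8.36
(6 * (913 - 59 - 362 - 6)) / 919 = 2916 / 919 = 3.17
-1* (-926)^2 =-857476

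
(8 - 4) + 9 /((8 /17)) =23.12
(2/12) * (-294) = -49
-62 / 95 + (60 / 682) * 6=-4042 / 32395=-0.12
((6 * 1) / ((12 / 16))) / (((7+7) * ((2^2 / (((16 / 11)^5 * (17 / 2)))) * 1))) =8912896 / 1127357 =7.91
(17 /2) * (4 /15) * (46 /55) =1564 /825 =1.90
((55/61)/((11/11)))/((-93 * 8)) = -55/45384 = -0.00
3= 3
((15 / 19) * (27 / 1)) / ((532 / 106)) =4.25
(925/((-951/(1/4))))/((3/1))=-925/11412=-0.08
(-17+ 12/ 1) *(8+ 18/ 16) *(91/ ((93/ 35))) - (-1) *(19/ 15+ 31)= -1897531/ 1240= -1530.27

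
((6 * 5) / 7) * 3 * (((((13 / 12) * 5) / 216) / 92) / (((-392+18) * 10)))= -65 / 69366528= -0.00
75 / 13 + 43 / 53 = 4534 / 689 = 6.58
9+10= 19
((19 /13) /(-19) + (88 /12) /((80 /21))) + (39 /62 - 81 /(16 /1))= -83353 /32240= -2.59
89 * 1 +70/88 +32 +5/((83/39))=453377/3652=124.14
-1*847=-847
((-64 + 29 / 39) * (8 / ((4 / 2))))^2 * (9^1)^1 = 97377424 / 169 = 576197.78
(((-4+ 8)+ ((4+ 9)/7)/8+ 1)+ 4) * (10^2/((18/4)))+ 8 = 13429/63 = 213.16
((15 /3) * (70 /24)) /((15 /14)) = 245 /18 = 13.61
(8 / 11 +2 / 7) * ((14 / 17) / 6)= 26 / 187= 0.14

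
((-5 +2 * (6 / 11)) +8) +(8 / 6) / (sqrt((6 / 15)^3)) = 45 / 11 +5 * sqrt(10) / 3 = 9.36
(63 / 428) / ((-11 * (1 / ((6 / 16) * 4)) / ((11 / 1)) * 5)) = -189 / 4280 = -0.04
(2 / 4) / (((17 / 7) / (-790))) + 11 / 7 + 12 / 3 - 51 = -24761 / 119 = -208.08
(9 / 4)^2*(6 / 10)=243 / 80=3.04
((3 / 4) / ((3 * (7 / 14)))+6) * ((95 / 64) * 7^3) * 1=423605 / 128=3309.41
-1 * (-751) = 751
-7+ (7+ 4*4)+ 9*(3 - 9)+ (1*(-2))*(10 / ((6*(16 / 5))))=-937 / 24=-39.04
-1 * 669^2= -447561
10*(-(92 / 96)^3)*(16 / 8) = -60835 / 3456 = -17.60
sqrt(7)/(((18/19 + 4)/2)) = 19*sqrt(7)/47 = 1.07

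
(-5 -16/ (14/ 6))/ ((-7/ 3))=249/ 49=5.08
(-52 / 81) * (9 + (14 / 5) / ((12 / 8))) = -8476 / 1215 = -6.98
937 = 937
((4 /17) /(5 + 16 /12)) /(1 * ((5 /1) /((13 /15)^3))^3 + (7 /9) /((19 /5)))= 286321483071 /3493916347504390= 0.00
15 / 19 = 0.79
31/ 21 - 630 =-628.52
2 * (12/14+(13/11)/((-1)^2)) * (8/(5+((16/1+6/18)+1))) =7536/5159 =1.46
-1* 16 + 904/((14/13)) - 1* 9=5701/7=814.43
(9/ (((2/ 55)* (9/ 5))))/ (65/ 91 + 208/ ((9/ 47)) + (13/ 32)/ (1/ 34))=27720/ 221911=0.12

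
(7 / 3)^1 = 7 / 3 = 2.33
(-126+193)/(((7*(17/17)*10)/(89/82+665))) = 3659473/5740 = 637.54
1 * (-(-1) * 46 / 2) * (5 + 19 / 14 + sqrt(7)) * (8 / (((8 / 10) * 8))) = 258.83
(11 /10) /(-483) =-11 /4830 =-0.00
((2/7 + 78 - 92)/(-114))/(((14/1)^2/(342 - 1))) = 0.21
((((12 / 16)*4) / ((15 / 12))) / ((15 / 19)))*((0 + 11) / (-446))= -418 / 5575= -0.07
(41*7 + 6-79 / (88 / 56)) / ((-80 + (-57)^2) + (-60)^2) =2670 / 74459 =0.04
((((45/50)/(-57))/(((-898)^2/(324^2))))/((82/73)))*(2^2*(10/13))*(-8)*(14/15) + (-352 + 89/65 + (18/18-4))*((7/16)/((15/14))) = -29472156556941/204161332700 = -144.36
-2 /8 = -1 /4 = -0.25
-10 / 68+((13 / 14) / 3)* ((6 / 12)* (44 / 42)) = 113 / 7497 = 0.02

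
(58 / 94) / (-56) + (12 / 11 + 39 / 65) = 243181 / 144760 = 1.68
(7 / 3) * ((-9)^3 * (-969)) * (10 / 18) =915705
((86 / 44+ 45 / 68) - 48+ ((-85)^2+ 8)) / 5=1437.52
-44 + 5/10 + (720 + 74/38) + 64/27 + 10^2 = 801119/1026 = 780.82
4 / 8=0.50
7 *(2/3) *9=42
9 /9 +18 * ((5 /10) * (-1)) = -8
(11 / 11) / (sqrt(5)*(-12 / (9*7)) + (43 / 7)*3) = 84*sqrt(5) / 149689 + 8127 / 149689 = 0.06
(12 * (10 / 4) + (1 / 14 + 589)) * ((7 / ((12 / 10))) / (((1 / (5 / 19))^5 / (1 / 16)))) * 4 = 45140625 / 39617584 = 1.14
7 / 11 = 0.64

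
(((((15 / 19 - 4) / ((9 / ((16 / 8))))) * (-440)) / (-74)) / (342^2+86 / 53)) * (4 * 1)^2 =-11380160 / 19611099603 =-0.00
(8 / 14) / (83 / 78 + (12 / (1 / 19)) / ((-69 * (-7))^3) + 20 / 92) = 558027288 / 1251441935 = 0.45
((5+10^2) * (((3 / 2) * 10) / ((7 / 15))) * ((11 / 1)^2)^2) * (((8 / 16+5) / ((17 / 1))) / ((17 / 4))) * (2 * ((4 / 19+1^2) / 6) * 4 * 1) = 33337557000 / 5491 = 6071308.87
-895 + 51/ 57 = -16988/ 19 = -894.11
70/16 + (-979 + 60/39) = -101201/104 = -973.09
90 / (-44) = -45 / 22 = -2.05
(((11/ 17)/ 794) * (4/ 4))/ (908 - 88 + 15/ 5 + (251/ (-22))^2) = 2662/ 3113536417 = 0.00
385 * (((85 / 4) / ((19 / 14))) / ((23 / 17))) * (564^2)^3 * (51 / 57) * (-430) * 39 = -17867065471977004457061888000 / 8303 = -2151880702393954529334203.00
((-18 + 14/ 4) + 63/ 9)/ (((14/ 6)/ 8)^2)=-88.16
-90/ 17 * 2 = -180/ 17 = -10.59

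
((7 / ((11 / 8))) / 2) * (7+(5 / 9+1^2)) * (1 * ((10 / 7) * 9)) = 280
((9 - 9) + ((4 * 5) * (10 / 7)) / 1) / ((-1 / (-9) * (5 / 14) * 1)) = 720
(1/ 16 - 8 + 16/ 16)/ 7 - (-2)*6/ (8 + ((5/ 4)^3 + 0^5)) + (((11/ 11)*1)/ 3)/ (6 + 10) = 3599/ 15288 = 0.24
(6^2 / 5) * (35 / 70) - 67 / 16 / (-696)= 200783 / 55680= 3.61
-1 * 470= -470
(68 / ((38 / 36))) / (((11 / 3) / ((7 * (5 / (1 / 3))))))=385560 / 209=1844.78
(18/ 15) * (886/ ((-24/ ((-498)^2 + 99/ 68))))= -7470916353/ 680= -10986641.70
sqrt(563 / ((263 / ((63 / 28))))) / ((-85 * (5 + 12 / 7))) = -21 * sqrt(148069) / 2101370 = -0.00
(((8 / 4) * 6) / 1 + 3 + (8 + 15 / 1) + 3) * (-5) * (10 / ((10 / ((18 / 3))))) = -1230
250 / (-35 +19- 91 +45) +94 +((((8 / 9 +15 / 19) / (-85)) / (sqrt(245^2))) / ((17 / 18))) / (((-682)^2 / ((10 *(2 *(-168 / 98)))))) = 14073856109989 / 156432247895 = 89.97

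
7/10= 0.70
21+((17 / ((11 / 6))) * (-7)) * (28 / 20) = -3843 / 55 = -69.87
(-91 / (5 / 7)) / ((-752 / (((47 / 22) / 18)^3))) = 1407133 / 4967930880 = 0.00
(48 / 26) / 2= 12 / 13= 0.92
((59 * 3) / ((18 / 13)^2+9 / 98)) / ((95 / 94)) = 91852852 / 1053645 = 87.18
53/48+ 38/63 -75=-73.29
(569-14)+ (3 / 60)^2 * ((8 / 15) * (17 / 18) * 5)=1498517 / 2700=555.01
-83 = -83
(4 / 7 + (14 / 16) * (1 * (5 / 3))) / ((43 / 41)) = 1.94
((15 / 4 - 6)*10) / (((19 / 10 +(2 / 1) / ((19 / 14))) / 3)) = -12825 / 641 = -20.01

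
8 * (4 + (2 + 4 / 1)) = 80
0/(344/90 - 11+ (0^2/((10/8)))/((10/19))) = 0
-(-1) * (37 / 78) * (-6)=-37 / 13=-2.85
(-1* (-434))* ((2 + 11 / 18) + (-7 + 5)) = 2387 / 9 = 265.22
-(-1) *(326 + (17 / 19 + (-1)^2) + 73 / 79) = 493557 / 1501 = 328.82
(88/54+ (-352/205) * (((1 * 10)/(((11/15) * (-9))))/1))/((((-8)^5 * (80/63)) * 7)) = -1171/80609280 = -0.00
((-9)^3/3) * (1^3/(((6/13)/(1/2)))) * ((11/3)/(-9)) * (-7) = -750.75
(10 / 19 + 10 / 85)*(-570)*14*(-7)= 611520 / 17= 35971.76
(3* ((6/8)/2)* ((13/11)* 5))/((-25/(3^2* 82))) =-43173/220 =-196.24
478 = 478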